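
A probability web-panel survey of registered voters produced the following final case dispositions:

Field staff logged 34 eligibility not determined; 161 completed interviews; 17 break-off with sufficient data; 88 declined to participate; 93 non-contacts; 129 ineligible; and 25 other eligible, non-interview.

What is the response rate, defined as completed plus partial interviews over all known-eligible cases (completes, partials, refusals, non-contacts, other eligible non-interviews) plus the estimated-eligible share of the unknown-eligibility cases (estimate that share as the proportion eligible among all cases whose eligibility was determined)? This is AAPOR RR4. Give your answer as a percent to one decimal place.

Top → 161 + 17 = 178
Eligible (known) → 161 + 17 + 88 + 93 + 25 = 384
e = 384 / (384 + 129) = 384 / 513 = 0.7485
Eligible share of unknowns → 0.7485 × 34 = 25.45
Denominator → 384 + 25.45 = 409.45
RR4 = 178 / 409.45 = 0.4347

43.5%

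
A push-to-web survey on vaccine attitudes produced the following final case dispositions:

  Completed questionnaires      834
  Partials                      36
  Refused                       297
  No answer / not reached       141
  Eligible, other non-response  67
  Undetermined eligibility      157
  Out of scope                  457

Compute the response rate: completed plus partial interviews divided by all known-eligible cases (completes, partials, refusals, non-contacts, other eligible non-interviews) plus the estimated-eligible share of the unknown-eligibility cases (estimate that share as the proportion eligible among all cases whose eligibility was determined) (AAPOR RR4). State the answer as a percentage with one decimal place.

58.3%

Top → 834 + 36 = 870
Eligible (known) → 834 + 36 + 297 + 141 + 67 = 1375
e = 1375 / (1375 + 457) = 1375 / 1832 = 0.7505
Eligible share of unknowns → 0.7505 × 157 = 117.83
Denominator → 1375 + 117.83 = 1492.83
RR4 = 870 / 1492.83 = 0.5828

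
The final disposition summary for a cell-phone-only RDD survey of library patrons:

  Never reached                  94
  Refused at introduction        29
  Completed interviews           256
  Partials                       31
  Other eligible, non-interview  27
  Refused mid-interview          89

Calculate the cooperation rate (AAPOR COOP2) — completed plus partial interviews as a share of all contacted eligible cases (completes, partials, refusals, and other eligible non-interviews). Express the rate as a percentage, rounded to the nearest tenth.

66.4%

Refused = 29 + 89 = 118
Num → 256 + 31 = 287
Denom → 256 + 31 + 118 + 27 = 432
COOP2 = 287 / 432 = 0.6644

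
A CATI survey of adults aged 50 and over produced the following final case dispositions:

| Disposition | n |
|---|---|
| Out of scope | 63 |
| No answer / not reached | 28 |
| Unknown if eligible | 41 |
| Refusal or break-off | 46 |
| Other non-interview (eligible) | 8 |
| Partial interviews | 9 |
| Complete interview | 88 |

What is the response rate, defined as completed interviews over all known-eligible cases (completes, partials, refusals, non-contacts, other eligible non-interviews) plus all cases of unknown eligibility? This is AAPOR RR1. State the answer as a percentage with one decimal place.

Numerator: 88
Base: 88 + 9 + 46 + 28 + 8 + 41 = 220
RR1 = 88 / 220 = 0.4000

40.0%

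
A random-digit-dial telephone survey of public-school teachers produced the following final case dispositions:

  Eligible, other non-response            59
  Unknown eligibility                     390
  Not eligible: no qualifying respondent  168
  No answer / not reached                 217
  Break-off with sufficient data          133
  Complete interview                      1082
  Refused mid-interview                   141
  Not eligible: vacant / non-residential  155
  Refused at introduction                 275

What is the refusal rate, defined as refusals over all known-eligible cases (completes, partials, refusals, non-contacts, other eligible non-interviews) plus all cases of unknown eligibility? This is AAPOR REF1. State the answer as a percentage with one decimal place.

18.1%

Refusals = 275 + 141 = 416
Not eligible = 168 + 155 = 323
Num = 416
Base = 1082 + 133 + 416 + 217 + 59 + 390 = 2297
REF1 = 416 / 2297 = 0.1811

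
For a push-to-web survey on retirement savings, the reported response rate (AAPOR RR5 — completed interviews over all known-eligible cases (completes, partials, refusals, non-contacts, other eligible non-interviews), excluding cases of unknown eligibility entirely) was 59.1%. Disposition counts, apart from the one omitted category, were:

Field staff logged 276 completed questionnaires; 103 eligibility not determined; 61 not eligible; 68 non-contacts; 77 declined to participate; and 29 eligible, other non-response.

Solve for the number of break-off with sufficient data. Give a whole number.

17

RR5 = 276 / D = 0.591
D = 276 / 0.591 = 467.0
Other denominator terms total 450
break-off with sufficient data = 467.0 − 450 ≈ 17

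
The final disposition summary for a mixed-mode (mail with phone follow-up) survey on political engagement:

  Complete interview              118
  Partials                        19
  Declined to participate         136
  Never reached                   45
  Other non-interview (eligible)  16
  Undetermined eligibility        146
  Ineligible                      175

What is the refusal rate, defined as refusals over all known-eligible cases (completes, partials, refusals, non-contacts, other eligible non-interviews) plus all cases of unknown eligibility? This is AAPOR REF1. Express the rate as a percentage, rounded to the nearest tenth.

28.3%

Num = 136
Denominator = 118 + 19 + 136 + 45 + 16 + 146 = 480
REF1 = 136 / 480 = 0.2833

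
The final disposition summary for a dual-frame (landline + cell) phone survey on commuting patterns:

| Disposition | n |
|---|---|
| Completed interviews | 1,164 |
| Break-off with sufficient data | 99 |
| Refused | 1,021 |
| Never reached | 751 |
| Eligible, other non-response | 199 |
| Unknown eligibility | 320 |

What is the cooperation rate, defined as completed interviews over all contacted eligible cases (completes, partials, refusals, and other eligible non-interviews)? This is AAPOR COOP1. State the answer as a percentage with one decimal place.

46.9%

Numerator → 1164
Denominator → 1164 + 99 + 1021 + 199 = 2483
COOP1 = 1164 / 2483 = 0.4688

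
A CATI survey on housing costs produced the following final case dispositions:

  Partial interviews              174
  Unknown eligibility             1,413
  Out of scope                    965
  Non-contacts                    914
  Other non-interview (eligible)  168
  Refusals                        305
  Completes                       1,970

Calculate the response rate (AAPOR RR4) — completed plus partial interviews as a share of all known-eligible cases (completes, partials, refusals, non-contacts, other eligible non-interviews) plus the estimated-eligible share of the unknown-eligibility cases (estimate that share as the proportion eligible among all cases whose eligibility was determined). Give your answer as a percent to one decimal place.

Numerator → 1970 + 174 = 2144
Known eligible → 1970 + 174 + 305 + 914 + 168 = 3531
e = 3531 / (3531 + 965) = 3531 / 4496 = 0.7854
e × U → 0.7854 × 1413 = 1109.77
Base → 3531 + 1109.77 = 4640.77
RR4 = 2144 / 4640.77 = 0.4620

46.2%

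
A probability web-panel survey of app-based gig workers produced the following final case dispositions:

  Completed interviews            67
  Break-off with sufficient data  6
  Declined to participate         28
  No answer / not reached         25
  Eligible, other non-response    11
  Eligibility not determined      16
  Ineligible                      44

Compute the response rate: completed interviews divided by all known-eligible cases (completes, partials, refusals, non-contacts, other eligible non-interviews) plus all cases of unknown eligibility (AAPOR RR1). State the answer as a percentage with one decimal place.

Numerator = 67
Denom = 67 + 6 + 28 + 25 + 11 + 16 = 153
RR1 = 67 / 153 = 0.4379

43.8%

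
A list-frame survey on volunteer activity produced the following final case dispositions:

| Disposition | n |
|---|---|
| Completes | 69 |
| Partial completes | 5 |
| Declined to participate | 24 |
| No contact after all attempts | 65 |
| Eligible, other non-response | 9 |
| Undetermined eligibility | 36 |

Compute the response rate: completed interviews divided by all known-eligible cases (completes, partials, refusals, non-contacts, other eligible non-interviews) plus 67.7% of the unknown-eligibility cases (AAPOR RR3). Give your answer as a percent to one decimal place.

Top → 69
Known eligible → 69 + 5 + 24 + 65 + 9 = 172
e × U → 0.6770 × 36 = 24.37
Denominator → 172 + 24.37 = 196.37
RR3 = 69 / 196.37 = 0.3514

35.1%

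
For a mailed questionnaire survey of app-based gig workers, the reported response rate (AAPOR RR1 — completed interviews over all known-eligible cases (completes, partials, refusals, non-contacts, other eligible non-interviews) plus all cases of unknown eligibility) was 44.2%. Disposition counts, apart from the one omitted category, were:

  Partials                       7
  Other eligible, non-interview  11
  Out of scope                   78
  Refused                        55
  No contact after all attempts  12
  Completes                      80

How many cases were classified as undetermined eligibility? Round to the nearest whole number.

RR1 = 80 / D = 0.442
D = 80 / 0.442 = 181.0
Remaining denominator categories sum to 165
undetermined eligibility = 181.0 − 165 ≈ 16

16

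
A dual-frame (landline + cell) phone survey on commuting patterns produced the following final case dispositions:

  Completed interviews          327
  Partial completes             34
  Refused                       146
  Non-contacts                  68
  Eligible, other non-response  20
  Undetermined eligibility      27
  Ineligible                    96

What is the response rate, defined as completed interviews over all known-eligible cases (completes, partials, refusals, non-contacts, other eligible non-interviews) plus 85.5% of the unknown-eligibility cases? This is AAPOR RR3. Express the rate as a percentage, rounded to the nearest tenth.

Num = 327
Eligible (known) = 327 + 34 + 146 + 68 + 20 = 595
Estimated eligible among unknowns = 0.8550 × 27 = 23.09
Base = 595 + 23.09 = 618.09
RR3 = 327 / 618.09 = 0.5290

52.9%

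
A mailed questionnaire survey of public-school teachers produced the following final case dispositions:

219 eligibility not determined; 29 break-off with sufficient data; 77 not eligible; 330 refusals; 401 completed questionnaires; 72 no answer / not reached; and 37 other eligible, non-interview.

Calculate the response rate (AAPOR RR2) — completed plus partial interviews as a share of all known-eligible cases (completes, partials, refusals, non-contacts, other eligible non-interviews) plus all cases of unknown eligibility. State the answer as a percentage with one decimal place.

Numerator = 401 + 29 = 430
Denom = 401 + 29 + 330 + 72 + 37 + 219 = 1088
RR2 = 430 / 1088 = 0.3952

39.5%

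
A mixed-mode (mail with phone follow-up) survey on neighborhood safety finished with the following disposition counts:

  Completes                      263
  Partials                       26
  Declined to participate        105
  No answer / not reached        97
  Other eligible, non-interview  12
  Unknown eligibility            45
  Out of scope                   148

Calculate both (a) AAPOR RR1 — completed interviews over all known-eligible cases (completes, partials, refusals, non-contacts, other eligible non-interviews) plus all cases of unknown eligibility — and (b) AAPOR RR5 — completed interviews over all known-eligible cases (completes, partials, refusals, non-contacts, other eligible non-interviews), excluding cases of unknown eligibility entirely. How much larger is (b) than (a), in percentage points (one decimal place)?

Top: 263
Base: 263 + 26 + 105 + 97 + 12 + 45 = 548
RR1 = 263 / 548 = 0.4799
Base: 263 + 26 + 105 + 97 + 12 = 503
RR5 = 263 / 503 = 0.5229
Difference = 52.29 − 47.99 = 4.30 percentage points

4.3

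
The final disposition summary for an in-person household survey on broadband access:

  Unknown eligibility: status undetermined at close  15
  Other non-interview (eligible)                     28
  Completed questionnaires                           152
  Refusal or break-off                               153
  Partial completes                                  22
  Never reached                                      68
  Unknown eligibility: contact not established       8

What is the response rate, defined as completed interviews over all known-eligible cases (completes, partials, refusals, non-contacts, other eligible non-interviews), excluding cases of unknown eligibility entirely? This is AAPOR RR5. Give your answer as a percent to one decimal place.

Eligibility not determined = 8 + 15 = 23
Top = 152
Base = 152 + 22 + 153 + 68 + 28 = 423
RR5 = 152 / 423 = 0.3593

35.9%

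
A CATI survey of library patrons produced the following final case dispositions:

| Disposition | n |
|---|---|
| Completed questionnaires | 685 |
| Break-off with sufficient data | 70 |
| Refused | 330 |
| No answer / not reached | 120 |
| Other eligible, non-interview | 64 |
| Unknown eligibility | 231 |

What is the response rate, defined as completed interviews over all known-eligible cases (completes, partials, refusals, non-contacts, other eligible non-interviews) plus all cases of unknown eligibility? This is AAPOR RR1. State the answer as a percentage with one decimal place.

45.7%

Top = 685
Base = 685 + 70 + 330 + 120 + 64 + 231 = 1500
RR1 = 685 / 1500 = 0.4567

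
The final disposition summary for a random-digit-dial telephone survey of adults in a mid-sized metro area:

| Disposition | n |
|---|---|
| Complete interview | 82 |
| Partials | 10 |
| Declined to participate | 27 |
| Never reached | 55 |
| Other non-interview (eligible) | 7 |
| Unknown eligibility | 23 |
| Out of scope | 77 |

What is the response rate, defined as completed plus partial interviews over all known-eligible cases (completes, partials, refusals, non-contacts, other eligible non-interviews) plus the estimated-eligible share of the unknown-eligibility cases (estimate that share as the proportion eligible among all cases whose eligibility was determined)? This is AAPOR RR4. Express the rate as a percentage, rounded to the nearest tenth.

Top: 82 + 10 = 92
Eligible (known): 82 + 10 + 27 + 55 + 7 = 181
e = 181 / (181 + 77) = 181 / 258 = 0.7016
Eligible share of unknowns: 0.7016 × 23 = 16.14
Denom: 181 + 16.14 = 197.14
RR4 = 92 / 197.14 = 0.4667

46.7%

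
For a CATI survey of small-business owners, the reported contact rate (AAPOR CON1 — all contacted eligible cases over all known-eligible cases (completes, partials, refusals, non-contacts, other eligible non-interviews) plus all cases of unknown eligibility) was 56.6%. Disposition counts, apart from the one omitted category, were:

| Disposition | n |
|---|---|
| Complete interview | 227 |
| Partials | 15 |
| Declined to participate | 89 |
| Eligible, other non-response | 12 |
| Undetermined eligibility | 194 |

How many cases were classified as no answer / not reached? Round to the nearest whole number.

Num: 227 + 15 + 89 + 12 = 343
CON1 = 343 / D = 0.566
D = 343 / 0.566 = 606.0
Rest of base = 537
no answer / not reached = 606.0 − 537 ≈ 69

69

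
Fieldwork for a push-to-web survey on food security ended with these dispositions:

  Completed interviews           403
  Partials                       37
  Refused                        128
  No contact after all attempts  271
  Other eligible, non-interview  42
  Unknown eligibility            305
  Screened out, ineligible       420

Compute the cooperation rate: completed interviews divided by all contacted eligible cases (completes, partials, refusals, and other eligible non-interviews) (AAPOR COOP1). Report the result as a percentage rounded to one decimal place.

66.1%

Top = 403
Denominator = 403 + 37 + 128 + 42 = 610
COOP1 = 403 / 610 = 0.6607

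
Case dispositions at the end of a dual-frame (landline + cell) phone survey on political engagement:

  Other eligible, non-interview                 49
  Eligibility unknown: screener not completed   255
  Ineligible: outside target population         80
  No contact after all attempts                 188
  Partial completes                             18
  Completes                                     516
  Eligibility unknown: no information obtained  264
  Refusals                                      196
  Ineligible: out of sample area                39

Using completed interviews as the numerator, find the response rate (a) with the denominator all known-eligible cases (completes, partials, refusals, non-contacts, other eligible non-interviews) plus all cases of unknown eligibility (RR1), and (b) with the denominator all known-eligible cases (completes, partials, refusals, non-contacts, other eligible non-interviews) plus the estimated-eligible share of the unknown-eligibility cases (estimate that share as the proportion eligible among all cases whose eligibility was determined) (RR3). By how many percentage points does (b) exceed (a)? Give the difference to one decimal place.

Unknown if eligible = 255 + 264 = 519
Screened out, ineligible = 80 + 39 = 119
Num → 516
Denom → 516 + 18 + 196 + 188 + 49 + 519 = 1486
RR1 = 516 / 1486 = 0.3472
Eligible (known) → 516 + 18 + 196 + 188 + 49 = 967
e = 967 / (967 + 119) = 967 / 1086 = 0.8904
Estimated eligible among unknowns → 0.8904 × 519 = 462.12
Denom → 967 + 462.12 = 1429.12
RR3 = 516 / 1429.12 = 0.3611
Difference = 36.11 − 34.72 = 1.39 percentage points

1.4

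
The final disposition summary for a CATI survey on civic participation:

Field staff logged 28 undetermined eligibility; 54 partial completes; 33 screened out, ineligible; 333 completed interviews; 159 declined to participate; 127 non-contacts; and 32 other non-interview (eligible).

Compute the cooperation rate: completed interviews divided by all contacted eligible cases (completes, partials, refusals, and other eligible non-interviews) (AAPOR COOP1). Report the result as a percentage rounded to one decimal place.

57.6%

Num = 333
Base = 333 + 54 + 159 + 32 = 578
COOP1 = 333 / 578 = 0.5761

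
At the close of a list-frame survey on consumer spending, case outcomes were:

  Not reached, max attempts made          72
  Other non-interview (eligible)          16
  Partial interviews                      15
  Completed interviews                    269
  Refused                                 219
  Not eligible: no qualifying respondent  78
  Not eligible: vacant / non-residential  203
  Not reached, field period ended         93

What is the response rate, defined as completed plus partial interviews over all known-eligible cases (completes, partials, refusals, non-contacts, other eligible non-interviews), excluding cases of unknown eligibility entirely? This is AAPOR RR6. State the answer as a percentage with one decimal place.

Non-contacts = 93 + 72 = 165
Ineligible = 78 + 203 = 281
Num → 269 + 15 = 284
Denominator → 269 + 15 + 219 + 165 + 16 = 684
RR6 = 284 / 684 = 0.4152

41.5%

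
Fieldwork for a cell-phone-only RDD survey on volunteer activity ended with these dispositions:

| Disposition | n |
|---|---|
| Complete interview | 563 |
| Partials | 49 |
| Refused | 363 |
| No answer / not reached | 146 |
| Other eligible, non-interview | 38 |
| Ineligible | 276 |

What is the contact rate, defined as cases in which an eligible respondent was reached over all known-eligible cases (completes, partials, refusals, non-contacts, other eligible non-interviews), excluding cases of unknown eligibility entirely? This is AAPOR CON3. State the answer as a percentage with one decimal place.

Numerator = 563 + 49 + 363 + 38 = 1013
Base = 563 + 49 + 363 + 146 + 38 = 1159
CON3 = 1013 / 1159 = 0.8740

87.4%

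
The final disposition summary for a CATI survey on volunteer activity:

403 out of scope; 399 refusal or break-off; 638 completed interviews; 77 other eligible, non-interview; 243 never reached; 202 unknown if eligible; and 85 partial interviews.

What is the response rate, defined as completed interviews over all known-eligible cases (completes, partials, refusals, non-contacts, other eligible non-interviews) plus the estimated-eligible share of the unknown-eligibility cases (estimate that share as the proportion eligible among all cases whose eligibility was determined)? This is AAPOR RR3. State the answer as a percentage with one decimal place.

39.9%

Num = 638
Known eligible = 638 + 85 + 399 + 243 + 77 = 1442
e = 1442 / (1442 + 403) = 1442 / 1845 = 0.7816
e × U = 0.7816 × 202 = 157.88
Denominator = 1442 + 157.88 = 1599.88
RR3 = 638 / 1599.88 = 0.3988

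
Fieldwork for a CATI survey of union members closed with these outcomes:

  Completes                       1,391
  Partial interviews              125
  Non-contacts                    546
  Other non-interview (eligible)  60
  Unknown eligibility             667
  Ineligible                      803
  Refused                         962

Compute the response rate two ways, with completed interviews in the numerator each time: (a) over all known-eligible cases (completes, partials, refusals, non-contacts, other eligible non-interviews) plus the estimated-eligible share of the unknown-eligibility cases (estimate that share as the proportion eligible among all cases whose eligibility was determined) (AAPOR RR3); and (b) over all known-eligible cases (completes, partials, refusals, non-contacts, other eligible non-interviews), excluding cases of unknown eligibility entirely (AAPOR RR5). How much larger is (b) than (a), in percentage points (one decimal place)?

6.6

Num: 1391
Known eligible: 1391 + 125 + 962 + 546 + 60 = 3084
e = 3084 / (3084 + 803) = 3084 / 3887 = 0.7934
Estimated eligible among unknowns: 0.7934 × 667 = 529.20
Denom: 3084 + 529.20 = 3613.20
RR3 = 1391 / 3613.20 = 0.3850
Denom: 1391 + 125 + 962 + 546 + 60 = 3084
RR5 = 1391 / 3084 = 0.4510
Difference = 45.10 − 38.50 = 6.60 percentage points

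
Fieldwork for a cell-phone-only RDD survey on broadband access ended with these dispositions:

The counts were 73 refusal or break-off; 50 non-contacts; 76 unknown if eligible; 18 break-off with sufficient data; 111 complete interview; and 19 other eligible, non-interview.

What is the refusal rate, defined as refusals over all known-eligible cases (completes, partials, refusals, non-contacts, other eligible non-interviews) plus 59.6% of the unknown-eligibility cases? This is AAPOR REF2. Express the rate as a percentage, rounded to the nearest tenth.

Numerator = 73
Known eligible = 111 + 18 + 73 + 50 + 19 = 271
e × U = 0.5960 × 76 = 45.30
Denom = 271 + 45.30 = 316.30
REF2 = 73 / 316.30 = 0.2308

23.1%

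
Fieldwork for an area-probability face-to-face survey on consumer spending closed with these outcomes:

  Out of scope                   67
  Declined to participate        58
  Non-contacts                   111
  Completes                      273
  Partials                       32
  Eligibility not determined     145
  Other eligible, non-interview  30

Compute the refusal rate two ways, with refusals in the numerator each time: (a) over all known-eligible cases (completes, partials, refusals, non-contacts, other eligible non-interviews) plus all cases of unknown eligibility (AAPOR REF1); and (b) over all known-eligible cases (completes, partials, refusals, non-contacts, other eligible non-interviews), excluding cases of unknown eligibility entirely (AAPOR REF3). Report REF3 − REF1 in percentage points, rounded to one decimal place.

Num = 58
Base = 273 + 32 + 58 + 111 + 30 + 145 = 649
REF1 = 58 / 649 = 0.0894
Base = 273 + 32 + 58 + 111 + 30 = 504
REF3 = 58 / 504 = 0.1151
Difference = 11.51 − 8.94 = 2.57 percentage points

2.6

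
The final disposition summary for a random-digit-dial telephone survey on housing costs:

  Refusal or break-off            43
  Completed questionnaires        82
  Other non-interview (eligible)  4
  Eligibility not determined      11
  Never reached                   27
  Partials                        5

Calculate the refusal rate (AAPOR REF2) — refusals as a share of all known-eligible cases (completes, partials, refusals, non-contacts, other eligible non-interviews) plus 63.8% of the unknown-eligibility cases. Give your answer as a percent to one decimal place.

25.6%

Num = 43
Determined eligible = 82 + 5 + 43 + 27 + 4 = 161
Eligible share of unknowns = 0.6380 × 11 = 7.02
Denom = 161 + 7.02 = 168.02
REF2 = 43 / 168.02 = 0.2559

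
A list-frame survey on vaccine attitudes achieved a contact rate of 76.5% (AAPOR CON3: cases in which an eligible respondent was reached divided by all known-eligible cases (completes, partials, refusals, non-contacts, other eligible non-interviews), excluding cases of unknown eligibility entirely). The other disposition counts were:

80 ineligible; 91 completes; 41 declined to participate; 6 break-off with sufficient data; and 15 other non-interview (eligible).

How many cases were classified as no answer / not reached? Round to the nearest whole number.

47

Num: 91 + 6 + 41 + 15 = 153
CON3 = 153 / D = 0.765
D = 153 / 0.765 = 200.0
Rest of base = 153
no answer / not reached = 200.0 − 153 ≈ 47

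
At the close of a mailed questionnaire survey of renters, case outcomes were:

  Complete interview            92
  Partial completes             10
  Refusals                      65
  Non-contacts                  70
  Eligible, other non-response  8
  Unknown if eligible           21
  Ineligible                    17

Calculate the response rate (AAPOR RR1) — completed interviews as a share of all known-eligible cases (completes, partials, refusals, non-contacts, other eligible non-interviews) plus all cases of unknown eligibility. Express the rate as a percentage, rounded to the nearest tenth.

Top → 92
Denominator → 92 + 10 + 65 + 70 + 8 + 21 = 266
RR1 = 92 / 266 = 0.3459

34.6%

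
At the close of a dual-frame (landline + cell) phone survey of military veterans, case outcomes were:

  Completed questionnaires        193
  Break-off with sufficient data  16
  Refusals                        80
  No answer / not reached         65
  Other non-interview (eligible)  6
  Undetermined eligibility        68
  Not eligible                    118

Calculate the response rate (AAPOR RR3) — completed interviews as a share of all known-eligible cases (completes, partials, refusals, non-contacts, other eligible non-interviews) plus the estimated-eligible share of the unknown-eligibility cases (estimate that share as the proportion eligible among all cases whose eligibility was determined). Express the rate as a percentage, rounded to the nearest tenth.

46.9%

Num → 193
Eligible (known) → 193 + 16 + 80 + 65 + 6 = 360
e = 360 / (360 + 118) = 360 / 478 = 0.7531
e × U → 0.7531 × 68 = 51.21
Denom → 360 + 51.21 = 411.21
RR3 = 193 / 411.21 = 0.4693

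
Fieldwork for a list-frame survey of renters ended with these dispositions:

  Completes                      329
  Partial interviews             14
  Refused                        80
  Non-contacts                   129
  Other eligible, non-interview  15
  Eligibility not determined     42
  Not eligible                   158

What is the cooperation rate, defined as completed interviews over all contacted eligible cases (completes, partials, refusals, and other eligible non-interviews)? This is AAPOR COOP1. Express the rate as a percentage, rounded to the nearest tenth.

75.1%

Numerator = 329
Denom = 329 + 14 + 80 + 15 = 438
COOP1 = 329 / 438 = 0.7511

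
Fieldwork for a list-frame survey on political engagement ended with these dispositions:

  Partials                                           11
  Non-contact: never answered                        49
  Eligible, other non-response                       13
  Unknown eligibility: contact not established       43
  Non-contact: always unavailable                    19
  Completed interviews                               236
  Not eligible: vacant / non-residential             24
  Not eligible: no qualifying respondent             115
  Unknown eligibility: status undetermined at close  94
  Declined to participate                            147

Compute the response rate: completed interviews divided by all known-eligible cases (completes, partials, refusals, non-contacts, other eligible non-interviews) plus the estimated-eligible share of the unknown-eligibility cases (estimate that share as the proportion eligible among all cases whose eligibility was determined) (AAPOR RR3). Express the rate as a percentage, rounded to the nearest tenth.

40.6%

No contact after all attempts = 49 + 19 = 68
Eligibility not determined = 43 + 94 = 137
Out of scope = 115 + 24 = 139
Top → 236
Known eligible → 236 + 11 + 147 + 68 + 13 = 475
e = 475 / (475 + 139) = 475 / 614 = 0.7736
Estimated eligible among unknowns → 0.7736 × 137 = 105.98
Denominator → 475 + 105.98 = 580.98
RR3 = 236 / 580.98 = 0.4062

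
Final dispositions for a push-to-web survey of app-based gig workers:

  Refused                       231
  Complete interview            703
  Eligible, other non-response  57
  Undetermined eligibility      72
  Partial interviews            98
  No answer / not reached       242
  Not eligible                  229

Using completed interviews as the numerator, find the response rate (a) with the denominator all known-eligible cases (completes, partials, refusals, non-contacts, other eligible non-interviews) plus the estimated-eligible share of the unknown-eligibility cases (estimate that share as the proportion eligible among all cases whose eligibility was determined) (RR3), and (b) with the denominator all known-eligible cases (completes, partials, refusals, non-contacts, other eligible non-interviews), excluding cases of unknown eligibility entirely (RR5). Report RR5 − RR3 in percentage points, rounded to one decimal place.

2.3

Top = 703
Known eligible = 703 + 98 + 231 + 242 + 57 = 1331
e = 1331 / (1331 + 229) = 1331 / 1560 = 0.8532
Estimated eligible among unknowns = 0.8532 × 72 = 61.43
Denominator = 1331 + 61.43 = 1392.43
RR3 = 703 / 1392.43 = 0.5049
Denominator = 703 + 98 + 231 + 242 + 57 = 1331
RR5 = 703 / 1331 = 0.5282
Difference = 52.82 − 50.49 = 2.33 percentage points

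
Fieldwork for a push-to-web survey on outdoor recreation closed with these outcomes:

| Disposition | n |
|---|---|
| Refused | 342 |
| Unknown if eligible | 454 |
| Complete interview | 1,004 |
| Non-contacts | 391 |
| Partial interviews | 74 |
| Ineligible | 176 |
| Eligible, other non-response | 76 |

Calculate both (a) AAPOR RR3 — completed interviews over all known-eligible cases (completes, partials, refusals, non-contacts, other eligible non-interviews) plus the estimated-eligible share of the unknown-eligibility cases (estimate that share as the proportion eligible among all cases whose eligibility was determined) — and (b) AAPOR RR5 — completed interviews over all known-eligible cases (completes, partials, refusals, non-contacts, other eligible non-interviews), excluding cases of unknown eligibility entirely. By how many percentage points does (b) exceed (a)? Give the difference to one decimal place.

Num → 1004
Determined eligible → 1004 + 74 + 342 + 391 + 76 = 1887
e = 1887 / (1887 + 176) = 1887 / 2063 = 0.9147
e × U → 0.9147 × 454 = 415.27
Denominator → 1887 + 415.27 = 2302.27
RR3 = 1004 / 2302.27 = 0.4361
Denominator → 1004 + 74 + 342 + 391 + 76 = 1887
RR5 = 1004 / 1887 = 0.5321
Difference = 53.21 − 43.61 = 9.60 percentage points

9.6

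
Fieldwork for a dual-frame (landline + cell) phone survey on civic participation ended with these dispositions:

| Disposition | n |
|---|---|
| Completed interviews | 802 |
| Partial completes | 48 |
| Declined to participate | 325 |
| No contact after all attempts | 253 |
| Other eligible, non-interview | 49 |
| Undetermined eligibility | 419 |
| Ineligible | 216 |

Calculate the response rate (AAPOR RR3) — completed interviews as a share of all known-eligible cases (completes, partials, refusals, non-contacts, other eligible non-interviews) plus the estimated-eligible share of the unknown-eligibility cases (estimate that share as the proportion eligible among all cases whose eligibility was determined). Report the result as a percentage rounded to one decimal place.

43.5%

Top → 802
Determined eligible → 802 + 48 + 325 + 253 + 49 = 1477
e = 1477 / (1477 + 216) = 1477 / 1693 = 0.8724
e × U → 0.8724 × 419 = 365.54
Denom → 1477 + 365.54 = 1842.54
RR3 = 802 / 1842.54 = 0.4353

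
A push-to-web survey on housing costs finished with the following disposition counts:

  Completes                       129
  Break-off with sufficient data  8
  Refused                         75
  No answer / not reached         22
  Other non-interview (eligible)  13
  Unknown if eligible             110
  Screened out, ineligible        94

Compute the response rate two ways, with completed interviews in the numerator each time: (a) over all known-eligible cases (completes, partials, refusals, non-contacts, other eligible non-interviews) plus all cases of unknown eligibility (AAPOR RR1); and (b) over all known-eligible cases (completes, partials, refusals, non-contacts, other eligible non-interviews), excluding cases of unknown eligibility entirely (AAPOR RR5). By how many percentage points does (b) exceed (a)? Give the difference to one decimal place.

16.1

Top: 129
Base: 129 + 8 + 75 + 22 + 13 + 110 = 357
RR1 = 129 / 357 = 0.3613
Base: 129 + 8 + 75 + 22 + 13 = 247
RR5 = 129 / 247 = 0.5223
Difference = 52.23 − 36.13 = 16.10 percentage points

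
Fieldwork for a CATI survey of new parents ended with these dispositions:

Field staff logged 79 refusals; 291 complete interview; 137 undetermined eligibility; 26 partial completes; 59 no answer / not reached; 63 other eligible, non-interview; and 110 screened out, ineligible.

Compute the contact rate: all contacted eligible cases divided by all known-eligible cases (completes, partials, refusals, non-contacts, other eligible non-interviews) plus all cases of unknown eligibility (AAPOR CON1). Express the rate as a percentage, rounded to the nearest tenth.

70.1%

Top: 291 + 26 + 79 + 63 = 459
Denom: 291 + 26 + 79 + 59 + 63 + 137 = 655
CON1 = 459 / 655 = 0.7008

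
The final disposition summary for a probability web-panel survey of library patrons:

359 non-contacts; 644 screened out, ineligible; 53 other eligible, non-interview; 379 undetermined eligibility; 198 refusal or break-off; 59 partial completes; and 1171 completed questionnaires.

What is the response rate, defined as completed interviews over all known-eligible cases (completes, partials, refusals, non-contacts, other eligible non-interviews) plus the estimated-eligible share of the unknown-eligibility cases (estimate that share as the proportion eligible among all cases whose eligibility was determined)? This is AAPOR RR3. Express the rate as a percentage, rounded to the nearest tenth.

Numerator → 1171
Known eligible → 1171 + 59 + 198 + 359 + 53 = 1840
e = 1840 / (1840 + 644) = 1840 / 2484 = 0.7407
Estimated eligible among unknowns → 0.7407 × 379 = 280.73
Denom → 1840 + 280.73 = 2120.73
RR3 = 1171 / 2120.73 = 0.5522

55.2%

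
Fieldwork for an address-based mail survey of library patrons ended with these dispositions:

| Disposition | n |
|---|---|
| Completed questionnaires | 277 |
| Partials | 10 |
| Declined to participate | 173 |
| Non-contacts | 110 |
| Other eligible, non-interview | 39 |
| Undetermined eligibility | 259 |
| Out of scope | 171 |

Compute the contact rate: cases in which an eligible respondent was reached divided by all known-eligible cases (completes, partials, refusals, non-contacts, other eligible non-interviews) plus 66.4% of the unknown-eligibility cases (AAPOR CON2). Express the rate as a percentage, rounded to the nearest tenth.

Num → 277 + 10 + 173 + 39 = 499
Determined eligible → 277 + 10 + 173 + 110 + 39 = 609
Eligible share of unknowns → 0.6640 × 259 = 171.98
Denominator → 609 + 171.98 = 780.98
CON2 = 499 / 780.98 = 0.6389

63.9%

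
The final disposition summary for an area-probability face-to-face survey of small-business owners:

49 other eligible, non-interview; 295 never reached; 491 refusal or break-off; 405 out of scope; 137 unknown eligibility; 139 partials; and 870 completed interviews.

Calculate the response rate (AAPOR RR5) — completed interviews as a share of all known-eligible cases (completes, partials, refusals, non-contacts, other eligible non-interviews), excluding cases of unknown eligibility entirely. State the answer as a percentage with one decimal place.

47.2%

Numerator = 870
Denom = 870 + 139 + 491 + 295 + 49 = 1844
RR5 = 870 / 1844 = 0.4718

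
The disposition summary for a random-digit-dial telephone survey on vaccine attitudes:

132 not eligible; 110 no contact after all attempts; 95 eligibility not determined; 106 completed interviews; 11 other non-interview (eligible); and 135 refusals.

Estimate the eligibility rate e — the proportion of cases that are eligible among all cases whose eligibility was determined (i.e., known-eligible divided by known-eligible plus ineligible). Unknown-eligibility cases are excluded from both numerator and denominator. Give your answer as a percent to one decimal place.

73.3%

Known eligible = 106 + 135 + 110 + 11 = 362
e = 362 / (362 + 132) = 362 / 494 = 0.7328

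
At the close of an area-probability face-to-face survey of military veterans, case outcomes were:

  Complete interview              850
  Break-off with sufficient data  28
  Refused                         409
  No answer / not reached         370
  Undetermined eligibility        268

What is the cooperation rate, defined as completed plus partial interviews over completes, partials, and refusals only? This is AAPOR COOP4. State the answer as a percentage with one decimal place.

68.2%

Top = 850 + 28 = 878
Denominator = 850 + 28 + 409 = 1287
COOP4 = 878 / 1287 = 0.6822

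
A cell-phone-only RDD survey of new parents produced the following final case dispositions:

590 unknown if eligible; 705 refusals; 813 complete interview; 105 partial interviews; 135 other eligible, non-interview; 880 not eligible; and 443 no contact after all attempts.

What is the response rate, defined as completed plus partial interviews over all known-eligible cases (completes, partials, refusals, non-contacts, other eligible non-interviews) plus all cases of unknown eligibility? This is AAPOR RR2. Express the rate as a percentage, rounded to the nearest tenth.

Top = 813 + 105 = 918
Denom = 813 + 105 + 705 + 443 + 135 + 590 = 2791
RR2 = 918 / 2791 = 0.3289

32.9%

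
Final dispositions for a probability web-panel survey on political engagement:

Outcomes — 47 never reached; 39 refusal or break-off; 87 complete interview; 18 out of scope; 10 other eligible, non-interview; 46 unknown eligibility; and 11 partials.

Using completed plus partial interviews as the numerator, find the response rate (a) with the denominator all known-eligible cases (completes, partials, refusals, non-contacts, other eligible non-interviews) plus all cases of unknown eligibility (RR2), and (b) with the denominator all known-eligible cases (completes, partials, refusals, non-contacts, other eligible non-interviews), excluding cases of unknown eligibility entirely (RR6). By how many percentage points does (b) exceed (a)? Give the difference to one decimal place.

9.7

Num = 87 + 11 = 98
Denominator = 87 + 11 + 39 + 47 + 10 + 46 = 240
RR2 = 98 / 240 = 0.4083
Denominator = 87 + 11 + 39 + 47 + 10 = 194
RR6 = 98 / 194 = 0.5052
Difference = 50.52 − 40.83 = 9.69 percentage points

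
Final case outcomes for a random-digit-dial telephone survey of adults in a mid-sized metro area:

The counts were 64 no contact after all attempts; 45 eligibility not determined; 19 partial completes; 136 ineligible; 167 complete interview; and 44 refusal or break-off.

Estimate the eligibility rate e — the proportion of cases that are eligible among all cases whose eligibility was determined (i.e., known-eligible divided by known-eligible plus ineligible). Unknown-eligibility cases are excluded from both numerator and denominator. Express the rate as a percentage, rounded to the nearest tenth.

68.4%

Determined eligible = 167 + 19 + 44 + 64 = 294
e = 294 / (294 + 136) = 294 / 430 = 0.6837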